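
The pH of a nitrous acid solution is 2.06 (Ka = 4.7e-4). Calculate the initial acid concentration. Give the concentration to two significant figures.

[H+] = 10^(-2.06) = 8.71 × 10^-3 M = x
Ka = x²/(C₀ − x) ⇒ C₀ = x + x²/Ka
C₀ = 8.71 × 10^-3 + (8.71 × 10^-3)²/(4.7 × 10^-4) = 1.70 × 10^-1 M

C₀ = 1.7 × 10^-1 M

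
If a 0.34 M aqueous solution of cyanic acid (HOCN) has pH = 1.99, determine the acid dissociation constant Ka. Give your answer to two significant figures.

[H+] = 10^(-1.99) = 1.02 × 10^-2 M
At equilibrium [HA] = 0.34 − 1.02 × 10^-2 = 3.30 × 10^-1 M
Ka = [H+][A-]/[HA] = (1.02 × 10^-2)² / 3.30 × 10^-1 = 3.2 × 10^-4

Ka = 3.2 × 10^-4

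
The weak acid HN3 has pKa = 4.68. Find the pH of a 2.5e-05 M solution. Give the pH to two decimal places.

HN3 ⇌ N3- + H+
Ka = 10^(−4.68) = 2.09 × 10^-5
From the ICE table, Ka = [H+]²/(2.5e-05 − [H+]) = 2.09 × 10^-5.
The 5% rule fails; solving [H+]² + Ka·[H+] − Ka·C₀ = 0 exactly:
[H+] = (−Ka + √(Ka² + 4·Ka·C₀))/2 = 1.47 × 10^-5 M
pH = −log[H+] = −log(1.47 × 10^-5) = 4.83

pH = 4.83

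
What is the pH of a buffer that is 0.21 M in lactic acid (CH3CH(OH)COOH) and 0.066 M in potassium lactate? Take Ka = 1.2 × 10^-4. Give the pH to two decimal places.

pKa = −log(1.2 × 10^-4) = 3.921
pH = pKa + log([A⁻]/[HA]) = 3.921 + log(0.066/0.21)
pH = 3.921 + (-0.503) = 3.42

pH = 3.42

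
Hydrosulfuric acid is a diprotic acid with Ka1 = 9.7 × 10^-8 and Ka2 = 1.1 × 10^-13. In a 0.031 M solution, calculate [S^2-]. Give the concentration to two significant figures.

First ionization gives [H+] ≈ [HS-] = 5.48 × 10^-5 M.
Second step: Ka2 = [H+][S^2-]/[HS-] ≈ [S^2-] (since [H+] ≈ [HS-]).
So [S^2-] ≈ Ka2.

1.1 × 10^-13 M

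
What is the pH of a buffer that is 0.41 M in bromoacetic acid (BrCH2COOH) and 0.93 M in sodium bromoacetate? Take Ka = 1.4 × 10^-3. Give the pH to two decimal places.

pH = 3.21

pKa = −log(1.4 × 10^-3) = 2.854
pH = pKa + log([A⁻]/[HA]) = 2.854 + log(0.93/0.41)
pH = 2.854 + (+0.356) = 3.21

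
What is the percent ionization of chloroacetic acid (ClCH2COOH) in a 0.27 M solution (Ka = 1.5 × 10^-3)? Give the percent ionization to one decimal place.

7.2%

ClCH2COOH ⇌ ClCH2COO- + H+; let x = [H+] at equilibrium.
Ka = x²/(C₀ − x); solving the quadratic gives x = 1.94 × 10^-2 M.
% ionization = x/C₀ × 100% = 1.94 × 10^-2/0.27 × 100% = 7.2%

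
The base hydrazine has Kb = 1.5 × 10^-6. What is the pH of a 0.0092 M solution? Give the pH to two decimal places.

N2H4 + H2O ⇌ N2H5+ + OH-
From the ICE table, Kb = [OH-]²/(0.0092 − [OH-]) = 1.5 × 10^-6.
Neglecting [OH-] in the denominator: [OH-] = √(1.5 × 10^-6 × 0.0092) = 1.17 × 10^-4 M
pOH = −log(1.17 × 10^-4) = 3.93; pH = 14.00 − 3.93 = 10.07

pH = 10.07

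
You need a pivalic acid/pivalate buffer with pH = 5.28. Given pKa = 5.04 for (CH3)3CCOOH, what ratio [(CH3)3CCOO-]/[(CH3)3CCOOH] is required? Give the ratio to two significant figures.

ratio = 1.7

pH = pKa + log(r) ⇒ log(r) = 5.28 − 5.04 = +0.24
r = [(CH3)3CCOO-]/[(CH3)3CCOOH] = 10^(+0.24) = 1.74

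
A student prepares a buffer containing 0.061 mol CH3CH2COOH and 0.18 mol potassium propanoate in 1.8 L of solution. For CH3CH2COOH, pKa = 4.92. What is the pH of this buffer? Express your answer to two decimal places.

Using pH = pKa + log([base]/[acid]) with [base]/[acid] = 0.18/0.061:
pH = 4.92 + (+0.470) = 5.39

pH = 5.39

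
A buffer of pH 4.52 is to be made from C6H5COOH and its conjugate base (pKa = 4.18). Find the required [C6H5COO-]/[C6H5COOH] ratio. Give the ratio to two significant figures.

ratio = 2.2

pH = pKa + log(r) ⇒ log(r) = 4.52 − 4.18 = +0.34
r = [C6H5COO-]/[C6H5COOH] = 10^(+0.34) = 2.19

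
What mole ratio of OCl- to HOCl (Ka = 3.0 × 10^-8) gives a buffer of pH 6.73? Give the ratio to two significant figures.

pKa = -log(3.0 × 10^-8) = 7.523
pH = pKa + log(r) ⇒ log(r) = 6.73 − 7.523 = -0.793
r = [OCl-]/[HOCl] = 10^(-0.793) = 0.161

ratio = 0.16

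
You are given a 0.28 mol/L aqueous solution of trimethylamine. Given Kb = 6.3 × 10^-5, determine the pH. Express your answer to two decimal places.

(CH3)3N + H2O ⇌ (CH3)3NH+ + OH-
From the ICE table, Kb = x²/(0.28 − x) = 6.3 × 10^-5.
Assume x ≪ 0.28: x ≈ √(6.3 × 10^-5 × 0.28) = 4.20 × 10^-3 M
(x/C₀ = 1.5% < 5%, so the approximation holds.)
pOH = 2.38, so pH = 14.00 − pOH = 11.62

pH = 11.62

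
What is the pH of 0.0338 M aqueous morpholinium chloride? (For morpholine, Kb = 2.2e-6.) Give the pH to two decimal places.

pH = 4.91

C4H8ONH2+ is the conjugate acid of the weak base C4H8ONH.
Ka = Kw/Kb = 1.0×10^-14 / 2.2 × 10^-6 = 4.55 × 10^-9
From the ICE table, Ka = [H+]²/(0.0338 − [H+]) = 4.55 × 10^-9.
Assume [H+] ≪ 0.0338: [H+] ≈ √(4.55 × 10^-9 × 0.0338) = 1.24 × 10^-5 M
pH = −log[H+] = −log(1.24 × 10^-5) = 4.91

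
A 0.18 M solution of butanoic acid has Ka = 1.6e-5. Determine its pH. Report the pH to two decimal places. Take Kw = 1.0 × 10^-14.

pH = 2.77

CH3(CH2)2COOH ⇌ CH3(CH2)2COO- + H+
From the ICE table, Ka = [H+]²/(0.18 − [H+]) = 1.6 × 10^-5.
Assume [H+] ≪ 0.18: [H+] ≈ √(1.6 × 10^-5 × 0.18) = 1.70 × 10^-3 M
Check: 0.94% ionized — well under 5%, approximation valid.
pH = −log[H+] = −log(1.70 × 10^-3) = 2.77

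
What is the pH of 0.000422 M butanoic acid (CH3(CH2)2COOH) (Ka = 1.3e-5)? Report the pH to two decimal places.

pH = 4.17

CH3(CH2)2COOH ⇌ CH3(CH2)2COO- + H+
From the ICE table, Ka = [H+]²/(0.000422 − [H+]) = 1.3 × 10^-5.
[H+] is not negligible relative to C₀; solve [H+]² + 1.3e-05·[H+] − 5.49e-09 = 0.
[H+] = (−Ka + √(Ka² + 4·Ka·C₀))/2 = 6.79 × 10^-5 M
pH = −log[H+] = −log(6.79 × 10^-5) = 4.17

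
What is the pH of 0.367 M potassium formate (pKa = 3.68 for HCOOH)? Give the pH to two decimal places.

pH = 8.62

HCOO- is the conjugate base of the weak acid HCOOH.
Ka = 10^(−3.68) = 2.09 × 10^-4
Kb = Kw/Ka = 1.0×10^-14 / 2.09 × 10^-4 = 4.78 × 10^-11
From the ICE table, Kb = [OH-]²/(0.367 − [OH-]) = 4.78 × 10^-11.
Neglecting [OH-] in the denominator: [OH-] = √(4.78 × 10^-11 × 0.367) = 4.19 × 10^-6 M
Check: 0.0011% ionized — well under 5%, approximation valid.
pOH = −log(4.19 × 10^-6) = 5.38; pH = 14.00 − 5.38 = 8.62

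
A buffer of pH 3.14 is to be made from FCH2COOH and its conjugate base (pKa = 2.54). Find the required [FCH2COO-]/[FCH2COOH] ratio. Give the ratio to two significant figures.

pH = pKa + log(r) ⇒ log(r) = 3.14 − 2.54 = +0.60
r = [FCH2COO-]/[FCH2COOH] = 10^(+0.60) = 3.98

ratio = 4.0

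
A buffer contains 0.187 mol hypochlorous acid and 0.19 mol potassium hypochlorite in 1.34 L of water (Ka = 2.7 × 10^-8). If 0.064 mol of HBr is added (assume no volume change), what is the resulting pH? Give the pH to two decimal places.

Added H+ converts OCl- to HOCl: HOCl → 0.251 mol, OCl- → 0.126 mol.
pKa = −log(2.7 × 10^-8) = 7.569
Henderson–Hasselbalch with mole ratio 0.126/0.251: pH = 7.569 + (-0.299)

pH = 7.27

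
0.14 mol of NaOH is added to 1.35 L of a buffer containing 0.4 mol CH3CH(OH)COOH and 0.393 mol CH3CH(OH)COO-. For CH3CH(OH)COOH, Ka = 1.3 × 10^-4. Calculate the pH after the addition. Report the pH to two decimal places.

OH- converts CH3CH(OH)COOH to CH3CH(OH)COO-: CH3CH(OH)COOH → 0.26 mol, CH3CH(OH)COO- → 0.533 mol.
pKa = −log(1.3 × 10^-4) = 3.886
Henderson–Hasselbalch with mole ratio 0.533/0.26: pH = 3.886 + (+0.312)

pH = 4.20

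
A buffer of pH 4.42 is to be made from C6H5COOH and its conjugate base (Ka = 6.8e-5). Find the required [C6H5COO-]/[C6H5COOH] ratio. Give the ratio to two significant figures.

pKa = -log(6.8 × 10^-5) = 4.167
pH = pKa + log(r) ⇒ log(r) = 4.42 − 4.167 = +0.253
r = [C6H5COO-]/[C6H5COOH] = 10^(+0.253) = 1.79

ratio = 1.8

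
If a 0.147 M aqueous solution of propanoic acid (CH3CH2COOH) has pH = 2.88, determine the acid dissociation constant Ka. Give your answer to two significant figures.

[H+] = 10^(-2.88) = 1.32 × 10^-3 M
At equilibrium [HA] = 0.147 − 1.32 × 10^-3 = 1.46 × 10^-1 M
Ka = [H+][A-]/[HA] = (1.32 × 10^-3)² / 1.46 × 10^-1 = 1.2 × 10^-5

Ka = 1.2 × 10^-5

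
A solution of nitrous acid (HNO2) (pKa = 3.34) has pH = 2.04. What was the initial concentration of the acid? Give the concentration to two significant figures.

C₀ = 1.9 × 10^-1 M

[H+] = 10^(-2.04) = 9.12 × 10^-3 M = x
Ka = 10^(−3.34) = 4.57 × 10^-4
Ka = x²/(C₀ − x) ⇒ C₀ = x + x²/Ka
C₀ = 9.12 × 10^-3 + (9.12 × 10^-3)²/(4.57 × 10^-4) = 1.91 × 10^-1 M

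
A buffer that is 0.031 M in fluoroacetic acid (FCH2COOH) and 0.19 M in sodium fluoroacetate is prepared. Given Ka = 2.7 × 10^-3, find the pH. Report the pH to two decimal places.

pH = 3.36

pKa = −log(2.7 × 10^-3) = 2.569
Using pH = pKa + log([base]/[acid]) with [base]/[acid] = 0.19/0.031:
pH = 2.569 + (+0.787) = 3.36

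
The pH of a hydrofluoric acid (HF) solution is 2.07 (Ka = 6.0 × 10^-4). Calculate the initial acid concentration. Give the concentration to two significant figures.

C₀ = 1.3 × 10^-1 M

[H+] = 10^(-2.07) = 8.51 × 10^-3 M = x
Ka = x²/(C₀ − x) ⇒ C₀ = x + x²/Ka
C₀ = 8.51 × 10^-3 + (8.51 × 10^-3)²/(6.0 × 10^-4) = 1.29 × 10^-1 M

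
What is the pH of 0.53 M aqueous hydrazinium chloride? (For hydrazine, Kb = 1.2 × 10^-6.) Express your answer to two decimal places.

N2H5+ is the conjugate acid of the weak base N2H4.
Ka = Kw/Kb = 1.0×10^-14 / 1.2 × 10^-6 = 8.33 × 10^-9
Let x = [H+] at equilibrium. Ka = x²/(0.53 − x).
Neglecting x in the denominator: x = √(8.33 × 10^-9 × 0.53) = 6.64 × 10^-5 M
(x/C₀ = 0.013% < 5%, so the approximation holds.)
pH = −log(6.64 × 10^-5) = 4.18

pH = 4.18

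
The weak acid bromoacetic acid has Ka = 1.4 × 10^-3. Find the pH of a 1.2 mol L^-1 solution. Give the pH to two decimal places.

pH = 1.39

BrCH2COOH ⇌ BrCH2COO- + H+
Ka = x²/(1.2 − x) = 1.4 × 10^-3
Assume x ≪ 1.2: x ≈ √(1.4 × 10^-3 × 1.2) = 4.10 × 10^-2 M
Check: 3.4% ionized — well under 5%, approximation valid.
pH = −log(4.10 × 10^-2) = 1.39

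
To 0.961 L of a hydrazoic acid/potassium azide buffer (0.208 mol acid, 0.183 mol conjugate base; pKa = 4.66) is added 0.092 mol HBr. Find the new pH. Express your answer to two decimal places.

After neutralization: n(HN3) = 0.3 mol, n(N3-) = 0.091 mol.
pH = pKa + log(n_N3-/n_HN3) = 4.66 + log(0.091/0.3) = 4.66 + (-0.518)

pH = 4.14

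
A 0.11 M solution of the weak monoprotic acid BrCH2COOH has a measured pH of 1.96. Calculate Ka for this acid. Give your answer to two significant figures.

[H+] = 10^(-1.96) = 1.10 × 10^-2 M
At equilibrium [HA] = 0.11 − 1.10 × 10^-2 = 9.90 × 10^-2 M
Ka = [H+][A-]/[HA] = (1.10 × 10^-2)² / 9.90 × 10^-2 = 1.2 × 10^-3

Ka = 1.2 × 10^-3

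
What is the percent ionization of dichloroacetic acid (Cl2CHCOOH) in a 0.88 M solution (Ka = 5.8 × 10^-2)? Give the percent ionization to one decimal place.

Cl2CHCOOH ⇌ Cl2CHCOO- + H+; let x = [H+] at equilibrium.
Solve x² + 0.058x − 0.051 = 0 → x = 1.99 × 10^-1 M
% ionization = x/C₀ × 100% = 1.99 × 10^-1/0.88 × 100% = 22.6%

22.6%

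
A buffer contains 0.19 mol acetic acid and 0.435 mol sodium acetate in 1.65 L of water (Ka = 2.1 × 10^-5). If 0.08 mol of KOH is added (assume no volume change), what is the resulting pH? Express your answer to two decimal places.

pH = 5.35

After neutralization: n(CH3COOH) = 0.11 mol, n(CH3COO-) = 0.515 mol.
pKa = −log(2.1 × 10^-5) = 4.678
Henderson–Hasselbalch with mole ratio 0.515/0.11: pH = 4.678 + (+0.670)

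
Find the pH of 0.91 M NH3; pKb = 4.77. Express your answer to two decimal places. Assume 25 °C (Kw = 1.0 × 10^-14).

pH = 11.59

NH3 + H2O ⇌ NH4+ + OH-
Kb = 10^(−4.77) = 1.70 × 10^-5
Kb = [OH-]²/(0.91 − [OH-]) = 1.70 × 10^-5
Since Kb ≪ C₀, [OH-] ≈ √(Kb·C₀) = 3.93 × 10^-3 M.
Check: 0.43% ionized — well under 5%, approximation valid.
pOH = 2.41, so pH = 14.00 − pOH = 11.59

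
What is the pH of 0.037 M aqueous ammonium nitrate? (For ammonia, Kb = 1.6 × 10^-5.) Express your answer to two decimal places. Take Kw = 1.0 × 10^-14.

pH = 5.32

NH4+ is the conjugate acid of the weak base NH3.
Ka = Kw/Kb = 1.0×10^-14 / 1.6 × 10^-5 = 6.25 × 10^-10
Let x = [H+] at equilibrium. Ka = x²/(0.037 − x).
Neglecting x in the denominator: x = √(6.25 × 10^-10 × 0.037) = 4.81 × 10^-6 M
pH = −log[H+] = −log(4.81 × 10^-6) = 5.32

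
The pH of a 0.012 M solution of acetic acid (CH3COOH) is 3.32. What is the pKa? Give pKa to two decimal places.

[H+] = 10^(-3.32) = 4.79 × 10^-4 M
At equilibrium [HA] = 0.012 − 4.79 × 10^-4 = 1.15 × 10^-2 M
Ka = [H+][A-]/[HA] = (4.79 × 10^-4)² / 1.15 × 10^-2 = 2.00 × 10^-5
pKa = -log(2.00 × 10^-5) = 4.70

pKa = 4.70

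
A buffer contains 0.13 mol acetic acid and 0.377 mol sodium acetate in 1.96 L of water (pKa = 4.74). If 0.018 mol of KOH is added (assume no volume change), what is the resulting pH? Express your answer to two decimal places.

pH = 5.29

OH- converts CH3COOH to CH3COO-: CH3COOH → 0.112 mol, CH3COO- → 0.395 mol.
Henderson–Hasselbalch with mole ratio 0.395/0.112: pH = 4.74 + (+0.547)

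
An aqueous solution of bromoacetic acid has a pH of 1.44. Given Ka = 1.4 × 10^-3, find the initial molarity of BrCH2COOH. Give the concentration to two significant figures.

[H+] = 10^(-1.44) = 3.63 × 10^-2 M = x
Ka = x²/(C₀ − x) ⇒ C₀ = x + x²/Ka
C₀ = 3.63 × 10^-2 + (3.63 × 10^-2)²/(1.4 × 10^-3) = 9.78 × 10^-1 M

C₀ = 9.8 × 10^-1 M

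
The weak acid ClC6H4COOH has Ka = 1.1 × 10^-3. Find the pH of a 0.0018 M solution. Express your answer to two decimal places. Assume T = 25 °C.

ClC6H4COOH ⇌ ClC6H4COO- + H+
From the ICE table, Ka = [H+]²/(0.0018 − [H+]) = 1.1 × 10^-3.
Here C₀/Ka ≈ 1.64, so the small-[H+] approximation fails. Use the quadratic:
[H+] = (−Ka + √(Ka² + 4·Ka·C₀))/2 = 9.61 × 10^-4 M
pH = −log(9.61 × 10^-4) = 3.02

pH = 3.02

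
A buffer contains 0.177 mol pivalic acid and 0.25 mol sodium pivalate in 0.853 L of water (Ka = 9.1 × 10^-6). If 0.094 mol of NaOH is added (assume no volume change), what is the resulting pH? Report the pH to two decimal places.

OH- converts (CH3)3CCOOH to (CH3)3CCOO-: (CH3)3CCOOH → 0.083 mol, (CH3)3CCOO- → 0.344 mol.
pKa = −log(9.1 × 10^-6) = 5.041
pH = pKa + log(n_(CH3)3CCOO-/n_(CH3)3CCOOH) = 5.041 + log(0.344/0.083) = 5.041 + (+0.617)

pH = 5.66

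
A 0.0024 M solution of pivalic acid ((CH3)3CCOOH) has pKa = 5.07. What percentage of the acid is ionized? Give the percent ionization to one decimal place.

(CH3)3CCOOH ⇌ (CH3)3CCOO- + H+; let x = [H+] at equilibrium.
Ka = 10^(−5.07) = 8.51 × 10^-6
Solve x² + 8.51e-06x − 2.04e-08 = 0 → x = 1.39 × 10^-4 M
Fraction ionized = 1.39 × 10^-4 / 0.0024 = 0.0579 → 5.8%

5.8%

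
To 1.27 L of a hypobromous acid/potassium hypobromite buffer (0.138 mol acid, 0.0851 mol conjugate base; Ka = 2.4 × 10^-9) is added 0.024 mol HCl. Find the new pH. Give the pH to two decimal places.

Added H+ converts OBr- to HOBr: HOBr → 0.162 mol, OBr- → 0.0611 mol.
pKa = −log(2.4 × 10^-9) = 8.620
Henderson–Hasselbalch with mole ratio 0.0611/0.162: pH = 8.620 + (-0.423)

pH = 8.20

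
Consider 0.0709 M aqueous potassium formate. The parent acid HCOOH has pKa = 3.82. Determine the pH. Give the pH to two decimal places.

HCOO- is the conjugate base of the weak acid HCOOH.
Ka = 10^(−3.82) = 1.51 × 10^-4
Kb = Kw/Ka = 1.0×10^-14 / 1.51 × 10^-4 = 6.62 × 10^-11
From the ICE table, Kb = [OH-]²/(0.0709 − [OH-]) = 6.62 × 10^-11.
Since Kb ≪ C₀, [OH-] ≈ √(Kb·C₀) = 2.17 × 10^-6 M.
([OH-]/C₀ = 0.0031% < 5%, so the approximation holds.)
pOH = −log(2.17 × 10^-6) = 5.66; pH = 14.00 − 5.66 = 8.34

pH = 8.34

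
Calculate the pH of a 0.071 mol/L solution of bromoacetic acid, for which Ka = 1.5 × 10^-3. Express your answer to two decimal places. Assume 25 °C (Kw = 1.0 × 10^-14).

pH = 2.02

BrCH2COOH ⇌ BrCH2COO- + H+
Let x = [H+] at equilibrium. Ka = x²/(0.071 − x).
The 5% rule fails; solving x² + Ka·x − Ka·C₀ = 0 exactly:
x = (−Ka + √(Ka² + 4·Ka·C₀))/2 = 9.60 × 10^-3 M
pH = −log(9.60 × 10^-3) = 2.02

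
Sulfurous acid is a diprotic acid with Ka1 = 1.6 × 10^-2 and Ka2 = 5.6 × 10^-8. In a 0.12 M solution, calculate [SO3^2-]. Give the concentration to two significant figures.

5.6 × 10^-8 M

First ionization gives [H+] ≈ [HSO3-] = 3.65 × 10^-2 M.
Second step: Ka2 = [H+][SO3^2-]/[HSO3-] ≈ [SO3^2-] (since [H+] ≈ [HSO3-]).
So [SO3^2-] ≈ Ka2.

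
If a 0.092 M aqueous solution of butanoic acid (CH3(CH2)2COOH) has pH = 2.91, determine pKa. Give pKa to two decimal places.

[H+] = 10^(-2.91) = 1.23 × 10^-3 M
At equilibrium [HA] = 0.092 − 1.23 × 10^-3 = 9.08 × 10^-2 M
Ka = [H+][A-]/[HA] = (1.23 × 10^-3)² / 9.08 × 10^-2 = 1.67 × 10^-5
pKa = -log(1.67 × 10^-5) = 4.78

pKa = 4.78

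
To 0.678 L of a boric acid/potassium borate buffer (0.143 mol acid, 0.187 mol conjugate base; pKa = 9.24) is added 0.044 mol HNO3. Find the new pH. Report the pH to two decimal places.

Added H+ converts B(OH)4- to B(OH)3: B(OH)3 → 0.187 mol, B(OH)4- → 0.143 mol.
pH = pKa + log([A⁻]/[HA]) = 9.24 + log(0.143/0.187) = 9.24 -0.117

pH = 9.12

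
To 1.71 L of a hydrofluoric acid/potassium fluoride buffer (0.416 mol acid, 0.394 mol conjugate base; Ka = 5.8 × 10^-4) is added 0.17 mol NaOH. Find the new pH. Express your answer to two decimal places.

pH = 3.60

OH- converts HF to F-: HF → 0.246 mol, F- → 0.564 mol.
pKa = −log(5.8 × 10^-4) = 3.237
pH = pKa + log(n_F-/n_HF) = 3.237 + log(0.564/0.246) = 3.237 + (+0.360)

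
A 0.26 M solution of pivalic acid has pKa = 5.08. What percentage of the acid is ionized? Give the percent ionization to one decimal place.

(CH3)3CCOOH ⇌ (CH3)3CCOO- + H+; let x = [H+] at equilibrium.
Ka = 10^(−5.08) = 8.32 × 10^-6
x ≈ √(Ka·C₀) = √(8.32 × 10^-6 × 0.26) = 1.47 × 10^-3 M
Fraction ionized = 1.47 × 10^-3 / 0.26 = 0.0057 → 0.6%

0.6%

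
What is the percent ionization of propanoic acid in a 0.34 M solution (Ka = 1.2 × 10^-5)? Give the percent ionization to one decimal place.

CH3CH2COOH ⇌ CH3CH2COO- + H+; let x = [H+] at equilibrium.
x ≈ √(Ka·C₀) = √(1.2 × 10^-5 × 0.34) = 2.02 × 10^-3 M
Fraction ionized = 2.02 × 10^-3 / 0.34 = 0.0059 → 0.6%

0.6%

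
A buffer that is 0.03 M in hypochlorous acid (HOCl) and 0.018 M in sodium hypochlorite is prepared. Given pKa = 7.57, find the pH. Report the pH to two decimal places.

pH = 7.35

pH = pKa + log([A⁻]/[HA]) = 7.57 + log(0.018/0.03)
pH = 7.57 + (-0.222) = 7.35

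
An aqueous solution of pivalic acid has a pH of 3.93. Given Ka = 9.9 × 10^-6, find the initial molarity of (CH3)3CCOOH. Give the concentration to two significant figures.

[H+] = 10^(-3.93) = 1.17 × 10^-4 M = x
Ka = x²/(C₀ − x) ⇒ C₀ = x + x²/Ka
C₀ = 1.17 × 10^-4 + (1.17 × 10^-4)²/(9.9 × 10^-6) = 1.50 × 10^-3 M

C₀ = 1.5 × 10^-3 M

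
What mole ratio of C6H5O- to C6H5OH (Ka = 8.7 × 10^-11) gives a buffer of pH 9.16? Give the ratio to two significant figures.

pKa = -log(8.7 × 10^-11) = 10.060
pH = pKa + log(r) ⇒ log(r) = 9.16 − 10.060 = -0.900
r = [C6H5O-]/[C6H5OH] = 10^(-0.900) = 0.126

ratio = 0.13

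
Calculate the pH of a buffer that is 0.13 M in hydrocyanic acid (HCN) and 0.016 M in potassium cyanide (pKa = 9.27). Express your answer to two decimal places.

pH = 8.36

Using pH = pKa + log([base]/[acid]) with [base]/[acid] = 0.016/0.13:
pH = 9.27 + (-0.910) = 8.36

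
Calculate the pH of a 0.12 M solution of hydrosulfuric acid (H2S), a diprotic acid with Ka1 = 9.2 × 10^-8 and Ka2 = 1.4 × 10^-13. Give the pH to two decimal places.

Since Ka1 ≫ Ka2, the first ionization dominates [H+].
Ka1 = x²/(0.12 − x) = 9.2 × 10^-8
x ≈ √(9.2 × 10^-8 × 0.12) = 1.05 × 10^-4 M
pH = −log(1.05 × 10^-4) = 3.98

pH = 3.98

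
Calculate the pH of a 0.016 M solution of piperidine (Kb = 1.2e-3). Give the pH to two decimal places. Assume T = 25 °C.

C5H10NH + H2O ⇌ C5H10NH2+ + OH-
Kb = x²/(0.016 − x) = 1.2 × 10^-3
x is not negligible relative to C₀; solve x² + 0.0012·x − 1.92e-05 = 0.
x = (−Kb + √(Kb² + 4·Kb·C₀))/2 = 3.82 × 10^-3 M
pOH = 2.42, so pH = 14.00 − pOH = 11.58

pH = 11.58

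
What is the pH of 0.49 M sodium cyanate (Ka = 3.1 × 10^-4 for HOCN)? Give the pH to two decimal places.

OCN- is the conjugate base of the weak acid HOCN.
Kb = Kw/Ka = 1.0×10^-14 / 3.1 × 10^-4 = 3.23 × 10^-11
Kb = x²/(0.49 − x) = 3.23 × 10^-11
Assume x ≪ 0.49: x ≈ √(3.23 × 10^-11 × 0.49) = 3.98 × 10^-6 M
pOH = −log(3.98 × 10^-6) = 5.40; pH = 14.00 − 5.40 = 8.60

pH = 8.60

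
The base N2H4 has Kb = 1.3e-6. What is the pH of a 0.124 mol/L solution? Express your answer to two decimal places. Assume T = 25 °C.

pH = 10.60

N2H4 + H2O ⇌ N2H5+ + OH-
From the ICE table, Kb = [OH-]²/(0.124 − [OH-]) = 1.3 × 10^-6.
Assume [OH-] ≪ 0.124: [OH-] ≈ √(1.3 × 10^-6 × 0.124) = 4.01 × 10^-4 M
Check: 0.32% ionized — well under 5%, approximation valid.
pOH = −log(4.01 × 10^-4) = 3.40; pH = 14.00 − 3.40 = 10.60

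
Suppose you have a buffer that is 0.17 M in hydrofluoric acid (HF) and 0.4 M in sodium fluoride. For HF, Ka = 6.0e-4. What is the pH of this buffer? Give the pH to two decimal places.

pH = 3.59

pKa = −log(6.0 × 10^-4) = 3.222
pH = pKa + log([A⁻]/[HA]) = 3.222 + log(0.4/0.17)
pH = 3.222 + (+0.372) = 3.59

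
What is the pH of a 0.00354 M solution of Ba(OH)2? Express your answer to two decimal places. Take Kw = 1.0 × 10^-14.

pH = 11.85

Ba(OH)2 is a strong base (each formula unit releases 2 OH-); [OH-] = 0.00708 M.
pOH = -log(0.00708) = 2.15
pH = 14.00 - 2.15 = 11.85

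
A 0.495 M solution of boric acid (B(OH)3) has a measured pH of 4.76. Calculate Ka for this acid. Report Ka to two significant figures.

[H+] = 10^(-4.76) = 1.74 × 10^-5 M
At equilibrium [HA] = 0.495 − 1.74 × 10^-5 = 4.95 × 10^-1 M
Ka = [H+][A-]/[HA] = (1.74 × 10^-5)² / 4.95 × 10^-1 = 6.1 × 10^-10

Ka = 6.1 × 10^-10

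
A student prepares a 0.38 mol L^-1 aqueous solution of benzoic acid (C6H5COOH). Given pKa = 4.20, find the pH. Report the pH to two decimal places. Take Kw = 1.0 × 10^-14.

C6H5COOH ⇌ C6H5COO- + H+
Ka = 10^(−4.20) = 6.31 × 10^-5
From the ICE table, Ka = [H+]²/(0.38 − [H+]) = 6.31 × 10^-5.
Since Ka ≪ C₀, [H+] ≈ √(Ka·C₀) = 4.90 × 10^-3 M.
([H+]/C₀ = 1.3% < 5%, so the approximation holds.)
pH = −log[H+] = −log(4.90 × 10^-3) = 2.31

pH = 2.31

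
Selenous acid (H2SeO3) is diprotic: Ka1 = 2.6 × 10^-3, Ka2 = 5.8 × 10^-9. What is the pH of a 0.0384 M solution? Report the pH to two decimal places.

pH = 2.06

Since Ka1 ≫ Ka2, the first ionization dominates [H+].
Ka1 = x²/(0.0384 − x) = 2.6 × 10^-3
Solving the quadratic: x = (−Ka1 + √(Ka1² + 4·Ka1·C₀))/2 = 8.78 × 10^-3 M
pH = −log(8.78 × 10^-3) = 2.06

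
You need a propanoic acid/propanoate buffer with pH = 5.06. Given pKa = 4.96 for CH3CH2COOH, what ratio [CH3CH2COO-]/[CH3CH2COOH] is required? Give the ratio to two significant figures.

pH = pKa + log(r) ⇒ log(r) = 5.06 − 4.96 = +0.10
r = [CH3CH2COO-]/[CH3CH2COOH] = 10^(+0.10) = 1.26

ratio = 1.3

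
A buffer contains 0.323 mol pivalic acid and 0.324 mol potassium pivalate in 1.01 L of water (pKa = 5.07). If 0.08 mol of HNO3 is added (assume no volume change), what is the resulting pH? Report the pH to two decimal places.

pH = 4.85

After neutralization: n((CH3)3CCOOH) = 0.403 mol, n((CH3)3CCOO-) = 0.244 mol.
pH = pKa + log([A⁻]/[HA]) = 5.07 + log(0.244/0.403) = 5.07 -0.218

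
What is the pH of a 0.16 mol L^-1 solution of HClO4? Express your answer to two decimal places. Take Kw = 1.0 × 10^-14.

HClO4 is a strong acid and dissociates completely, so [H+] = 0.16 M.
pH = -log(0.16) = 0.80

pH = 0.80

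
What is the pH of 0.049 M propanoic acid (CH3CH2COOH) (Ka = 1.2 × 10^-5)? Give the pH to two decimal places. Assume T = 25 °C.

pH = 3.12

CH3CH2COOH ⇌ CH3CH2COO- + H+
Let x = [H+] at equilibrium. Ka = x²/(0.049 − x).
Neglecting x in the denominator: x = √(1.2 × 10^-5 × 0.049) = 7.67 × 10^-4 M
Check: 1.6% ionized — well under 5%, approximation valid.
pH = −log(7.67 × 10^-4) = 3.12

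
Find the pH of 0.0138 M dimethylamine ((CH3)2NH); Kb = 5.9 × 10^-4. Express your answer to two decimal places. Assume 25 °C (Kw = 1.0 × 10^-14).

pH = 11.41

(CH3)2NH + H2O ⇌ (CH3)2NH2+ + OH-
From the ICE table, Kb = [OH-]²/(0.0138 − [OH-]) = 5.9 × 10^-4.
The 5% rule fails; solving [OH-]² + Kb·[OH-] − Kb·C₀ = 0 exactly:
[OH-] = [−0.00059 + √(0.00059² + 3.26e-05)]/2 = 2.57 × 10^-3 M
pOH = 2.59, so pH = 14.00 − pOH = 11.41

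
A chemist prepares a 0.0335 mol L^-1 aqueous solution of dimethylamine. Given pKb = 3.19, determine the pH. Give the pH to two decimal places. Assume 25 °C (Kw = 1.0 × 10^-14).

pH = 11.64

(CH3)2NH + H2O ⇌ (CH3)2NH2+ + OH-
Kb = 10^(−3.19) = 6.46 × 10^-4
Kb = x²/(0.0335 − x) = 6.46 × 10^-4
Here C₀/Kb ≈ 51.9, so the small-x approximation fails. Use the quadratic:
x = [−0.000646 + √(0.000646² + 8.66e-05)]/2 = 4.34 × 10^-3 M
pOH = 2.36, so pH = 14.00 − pOH = 11.64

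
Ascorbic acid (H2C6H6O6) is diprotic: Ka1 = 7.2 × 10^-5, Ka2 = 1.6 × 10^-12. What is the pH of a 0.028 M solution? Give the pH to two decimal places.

Since Ka1 ≫ Ka2, the first ionization dominates [H+].
Ka1 = x²/(0.028 − x) = 7.2 × 10^-5
Solving the quadratic: x = (−Ka1 + √(Ka1² + 4·Ka1·C₀))/2 = 1.38 × 10^-3 M
pH = −log(1.38 × 10^-3) = 2.86

pH = 2.86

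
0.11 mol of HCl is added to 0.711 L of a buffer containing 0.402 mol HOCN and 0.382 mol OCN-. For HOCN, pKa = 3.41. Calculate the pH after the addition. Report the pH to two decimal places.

Added H+ converts OCN- to HOCN: HOCN → 0.512 mol, OCN- → 0.272 mol.
pH = pKa + log(n_OCN-/n_HOCN) = 3.41 + log(0.272/0.512) = 3.41 + (-0.275)

pH = 3.14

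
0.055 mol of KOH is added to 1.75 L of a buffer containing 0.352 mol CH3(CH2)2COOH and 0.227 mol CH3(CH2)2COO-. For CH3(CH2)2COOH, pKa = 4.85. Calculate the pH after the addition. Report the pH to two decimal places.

pH = 4.83

After neutralization: n(CH3(CH2)2COOH) = 0.297 mol, n(CH3(CH2)2COO-) = 0.282 mol.
pH = pKa + log([A⁻]/[HA]) = 4.85 + log(0.282/0.297) = 4.85 -0.023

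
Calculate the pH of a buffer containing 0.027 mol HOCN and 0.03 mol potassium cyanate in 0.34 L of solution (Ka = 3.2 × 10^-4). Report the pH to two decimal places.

pH = 3.54

pKa = −log(3.2 × 10^-4) = 3.495
Henderson–Hasselbalch: pH = pKa + log([OCN-]/[HOCN]) = 3.495 + log(0.03/0.027)
pH = 3.495 + (+0.046) = 3.54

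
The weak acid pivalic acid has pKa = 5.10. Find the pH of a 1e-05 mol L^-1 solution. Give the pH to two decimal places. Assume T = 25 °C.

pH = 5.24

(CH3)3CCOOH ⇌ (CH3)3CCOO- + H+
Ka = 10^(−5.10) = 7.94 × 10^-6
From the ICE table, Ka = [H+]²/(1e-05 − [H+]) = 7.94 × 10^-6.
The 5% rule fails; solving [H+]² + Ka·[H+] − Ka·C₀ = 0 exactly:
[H+] = (−Ka + √(Ka² + 4·Ka·C₀))/2 = 5.79 × 10^-6 M
pH = −log(5.79 × 10^-6) = 5.24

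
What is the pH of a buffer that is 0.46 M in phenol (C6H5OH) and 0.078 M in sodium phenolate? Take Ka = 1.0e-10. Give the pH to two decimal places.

pKa = −log(1.0 × 10^-10) = 10.000
pH = pKa + log([A⁻]/[HA]) = 10.000 + log(0.078/0.46)
pH = 10.000 + (-0.771) = 9.23

pH = 9.23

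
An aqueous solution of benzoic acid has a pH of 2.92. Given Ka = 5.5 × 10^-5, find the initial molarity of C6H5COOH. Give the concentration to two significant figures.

C₀ = 2.7 × 10^-2 M

[H+] = 10^(-2.92) = 1.20 × 10^-3 M = x
Ka = x²/(C₀ − x) ⇒ C₀ = x + x²/Ka
C₀ = 1.20 × 10^-3 + (1.20 × 10^-3)²/(5.5 × 10^-5) = 2.74 × 10^-2 M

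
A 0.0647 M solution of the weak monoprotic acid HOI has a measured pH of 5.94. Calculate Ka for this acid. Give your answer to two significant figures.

[H+] = 10^(-5.94) = 1.15 × 10^-6 M
At equilibrium [HA] = 0.0647 − 1.15 × 10^-6 = 6.47 × 10^-2 M
Ka = [H+][A-]/[HA] = (1.15 × 10^-6)² / 6.47 × 10^-2 = 2.0 × 10^-11

Ka = 2.0 × 10^-11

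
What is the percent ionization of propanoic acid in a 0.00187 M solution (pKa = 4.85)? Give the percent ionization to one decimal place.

8.3%

CH3CH2COOH ⇌ CH3CH2COO- + H+; let x = [H+] at equilibrium.
Ka = 10^(−4.85) = 1.41 × 10^-5
Ka = x²/(C₀ − x); solving the quadratic gives x = 1.55 × 10^-4 M.
Fraction ionized = 1.55 × 10^-4 / 0.00187 = 0.0829 → 8.3%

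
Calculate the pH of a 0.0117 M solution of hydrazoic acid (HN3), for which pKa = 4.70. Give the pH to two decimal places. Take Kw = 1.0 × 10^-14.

HN3 ⇌ N3- + H+
Ka = 10^(−4.70) = 2.00 × 10^-5
From the ICE table, Ka = [H+]²/(0.0117 − [H+]) = 2.00 × 10^-5.
Neglecting [H+] in the denominator: [H+] = √(2.00 × 10^-5 × 0.0117) = 4.84 × 10^-4 M
pH = −log(4.84 × 10^-4) = 3.32

pH = 3.32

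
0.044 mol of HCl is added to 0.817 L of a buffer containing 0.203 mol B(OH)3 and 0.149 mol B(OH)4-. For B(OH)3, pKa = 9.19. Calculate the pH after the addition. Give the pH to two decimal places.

Added H+ converts B(OH)4- to B(OH)3: B(OH)3 → 0.247 mol, B(OH)4- → 0.105 mol.
pH = pKa + log([A⁻]/[HA]) = 9.19 + log(0.105/0.247) = 9.19 -0.372

pH = 8.82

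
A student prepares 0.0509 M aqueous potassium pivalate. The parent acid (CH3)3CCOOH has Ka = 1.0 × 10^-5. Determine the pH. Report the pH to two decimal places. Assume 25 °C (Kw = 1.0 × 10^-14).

pH = 8.85

(CH3)3CCOO- is the conjugate base of the weak acid (CH3)3CCOOH.
Kb = Kw/Ka = 1.0×10^-14 / 1.0 × 10^-5 = 1.00 × 10^-9
From the ICE table, Kb = [OH-]²/(0.0509 − [OH-]) = 1.00 × 10^-9.
Since Kb ≪ C₀, [OH-] ≈ √(Kb·C₀) = 7.13 × 10^-6 M.
Check: 0.014% ionized — well under 5%, approximation valid.
pOH = −log(7.13 × 10^-6) = 5.15; pH = 14.00 − 5.15 = 8.85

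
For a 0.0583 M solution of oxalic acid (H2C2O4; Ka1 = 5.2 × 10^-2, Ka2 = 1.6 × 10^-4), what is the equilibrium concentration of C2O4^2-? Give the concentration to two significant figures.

First ionization gives [H+] ≈ [HC2O4-] = 3.49 × 10^-2 M.
Second step: Ka2 = [H+][C2O4^2-]/[HC2O4-] ≈ [C2O4^2-] (since [H+] ≈ [HC2O4-]).
So [C2O4^2-] ≈ Ka2.

1.6 × 10^-4 M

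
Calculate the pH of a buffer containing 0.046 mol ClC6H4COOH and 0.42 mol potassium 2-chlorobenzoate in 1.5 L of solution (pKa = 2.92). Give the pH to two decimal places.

Henderson–Hasselbalch: pH = pKa + log([ClC6H4COO-]/[ClC6H4COOH]) = 2.92 + log(0.42/0.046)
pH = 2.92 + (+0.960) = 3.88

pH = 3.88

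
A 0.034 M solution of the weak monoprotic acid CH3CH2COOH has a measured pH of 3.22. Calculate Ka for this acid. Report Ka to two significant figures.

Ka = 1.1 × 10^-5

[H+] = 10^(-3.22) = 6.03 × 10^-4 M
At equilibrium [HA] = 0.034 − 6.03 × 10^-4 = 3.34 × 10^-2 M
Ka = [H+][A-]/[HA] = (6.03 × 10^-4)² / 3.34 × 10^-2 = 1.1 × 10^-5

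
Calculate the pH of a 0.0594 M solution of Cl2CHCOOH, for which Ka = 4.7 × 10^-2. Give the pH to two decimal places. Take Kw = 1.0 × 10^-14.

Cl2CHCOOH ⇌ Cl2CHCOO- + H+
From the ICE table, Ka = x²/(0.0594 − x) = 4.7 × 10^-2.
Here C₀/Ka ≈ 1.26, so the small-x approximation fails. Use the quadratic:
x = [−0.047 + √(0.047² + 0.0112)]/2 = 3.43 × 10^-2 M
pH = −log[H+] = −log(3.43 × 10^-2) = 1.46

pH = 1.46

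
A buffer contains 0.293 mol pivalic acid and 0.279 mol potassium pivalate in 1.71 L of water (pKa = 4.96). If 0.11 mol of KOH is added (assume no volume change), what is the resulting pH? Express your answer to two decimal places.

After neutralization: n((CH3)3CCOOH) = 0.183 mol, n((CH3)3CCOO-) = 0.389 mol.
pH = pKa + log(n_(CH3)3CCOO-/n_(CH3)3CCOOH) = 4.96 + log(0.389/0.183) = 4.96 + (+0.327)

pH = 5.29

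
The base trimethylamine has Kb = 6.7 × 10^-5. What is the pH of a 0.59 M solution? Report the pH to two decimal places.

(CH3)3N + H2O ⇌ (CH3)3NH+ + OH-
From the ICE table, Kb = x²/(0.59 − x) = 6.7 × 10^-5.
Since Kb ≪ C₀, x ≈ √(Kb·C₀) = 6.29 × 10^-3 M.
pOH = −log(6.29 × 10^-3) = 2.20; pH = 14.00 − 2.20 = 11.80

pH = 11.80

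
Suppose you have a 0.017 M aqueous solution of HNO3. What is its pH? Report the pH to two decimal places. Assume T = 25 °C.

HNO3 is a strong acid and dissociates completely, so [H+] = 0.017 M.
pH = -log(0.017) = 1.77

pH = 1.77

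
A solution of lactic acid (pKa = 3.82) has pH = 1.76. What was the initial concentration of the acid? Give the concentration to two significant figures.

C₀ = 2.0 M

[H+] = 10^(-1.76) = 1.74 × 10^-2 M = x
Ka = 10^(−3.82) = 1.51 × 10^-4
Ka = x²/(C₀ − x) ⇒ C₀ = x + x²/Ka
C₀ = 1.74 × 10^-2 + (1.74 × 10^-2)²/(1.51 × 10^-4) = 2.02 M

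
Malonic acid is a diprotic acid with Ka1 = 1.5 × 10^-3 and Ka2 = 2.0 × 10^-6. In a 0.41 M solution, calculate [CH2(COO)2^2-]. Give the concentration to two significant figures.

First ionization gives [H+] ≈ [CH2(COOH)COO-] = 2.41 × 10^-2 M.
Second step: Ka2 = [H+][CH2(COO)2^2-]/[CH2(COOH)COO-] ≈ [CH2(COO)2^2-] (since [H+] ≈ [CH2(COOH)COO-]).
So [CH2(COO)2^2-] ≈ Ka2.

2.0 × 10^-6 M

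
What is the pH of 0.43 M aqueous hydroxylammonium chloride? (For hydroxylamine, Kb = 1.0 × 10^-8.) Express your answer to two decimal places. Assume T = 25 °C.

pH = 3.18

NH3OH+ is the conjugate acid of the weak base NH2OH.
Ka = Kw/Kb = 1.0×10^-14 / 1.0 × 10^-8 = 1.00 × 10^-6
Let x = [H+] at equilibrium. Ka = x²/(0.43 − x).
Neglecting x in the denominator: x = √(1.00 × 10^-6 × 0.43) = 6.56 × 10^-4 M
Check: 0.15% ionized — well under 5%, approximation valid.
pH = −log[H+] = −log(6.56 × 10^-4) = 3.18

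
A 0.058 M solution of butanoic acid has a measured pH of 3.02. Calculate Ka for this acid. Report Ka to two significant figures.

Ka = 1.6 × 10^-5

[H+] = 10^(-3.02) = 9.55 × 10^-4 M
At equilibrium [HA] = 0.058 − 9.55 × 10^-4 = 5.70 × 10^-2 M
Ka = [H+][A-]/[HA] = (9.55 × 10^-4)² / 5.70 × 10^-2 = 1.6 × 10^-5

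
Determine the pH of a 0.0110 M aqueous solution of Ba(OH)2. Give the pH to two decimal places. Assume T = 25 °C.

Ba(OH)2 is a strong base (each formula unit releases 2 OH-); [OH-] = 0.022 M.
pOH = -log(0.022) = 1.66
pH = 14.00 - 1.66 = 12.34

pH = 12.34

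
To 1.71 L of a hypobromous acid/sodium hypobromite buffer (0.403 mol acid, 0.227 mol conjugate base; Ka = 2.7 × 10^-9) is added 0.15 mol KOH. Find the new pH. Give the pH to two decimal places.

pH = 8.74

OH- converts HOBr to OBr-: HOBr → 0.253 mol, OBr- → 0.377 mol.
pKa = −log(2.7 × 10^-9) = 8.569
pH = pKa + log(n_OBr-/n_HOBr) = 8.569 + log(0.377/0.253) = 8.569 + (+0.173)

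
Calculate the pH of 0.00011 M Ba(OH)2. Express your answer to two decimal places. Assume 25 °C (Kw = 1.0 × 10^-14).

pH = 10.34

Ba(OH)2 is a strong base (each formula unit releases 2 OH-); [OH-] = 0.00022 M.
pOH = -log(0.00022) = 3.66
pH = 14.00 - 3.66 = 10.34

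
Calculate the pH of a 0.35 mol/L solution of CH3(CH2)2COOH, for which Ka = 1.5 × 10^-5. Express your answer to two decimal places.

pH = 2.64

CH3(CH2)2COOH ⇌ CH3(CH2)2COO- + H+
From the ICE table, Ka = x²/(0.35 − x) = 1.5 × 10^-5.
Neglecting x in the denominator: x = √(1.5 × 10^-5 × 0.35) = 2.29 × 10^-3 M
pH = −log(2.29 × 10^-3) = 2.64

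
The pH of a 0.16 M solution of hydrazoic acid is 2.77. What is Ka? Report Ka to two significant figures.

[H+] = 10^(-2.77) = 1.70 × 10^-3 M
At equilibrium [HA] = 0.16 − 1.70 × 10^-3 = 1.58 × 10^-1 M
Ka = [H+][A-]/[HA] = (1.70 × 10^-3)² / 1.58 × 10^-1 = 1.8 × 10^-5

Ka = 1.8 × 10^-5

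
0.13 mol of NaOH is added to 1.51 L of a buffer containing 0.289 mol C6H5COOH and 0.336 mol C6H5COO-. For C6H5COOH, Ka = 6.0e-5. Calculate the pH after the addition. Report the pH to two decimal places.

OH- converts C6H5COOH to C6H5COO-: C6H5COOH → 0.159 mol, C6H5COO- → 0.466 mol.
pKa = −log(6.0 × 10^-5) = 4.222
Henderson–Hasselbalch with mole ratio 0.466/0.159: pH = 4.222 + (+0.467)

pH = 4.69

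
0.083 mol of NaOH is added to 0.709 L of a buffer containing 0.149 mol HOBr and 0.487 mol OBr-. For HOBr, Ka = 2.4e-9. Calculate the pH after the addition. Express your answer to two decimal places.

pH = 9.56

After neutralization: n(HOBr) = 0.066 mol, n(OBr-) = 0.57 mol.
pKa = −log(2.4 × 10^-9) = 8.620
pH = pKa + log([A⁻]/[HA]) = 8.620 + log(0.57/0.066) = 8.620 +0.936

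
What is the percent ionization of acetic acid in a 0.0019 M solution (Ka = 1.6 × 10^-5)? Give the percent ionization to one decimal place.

CH3COOH ⇌ CH3COO- + H+; let x = [H+] at equilibrium.
Solve x² + 1.6e-05x − 3.04e-08 = 0 → x = 1.67 × 10^-4 M
% ionization = x/C₀ × 100% = 1.67 × 10^-4/0.0019 × 100% = 8.8%

8.8%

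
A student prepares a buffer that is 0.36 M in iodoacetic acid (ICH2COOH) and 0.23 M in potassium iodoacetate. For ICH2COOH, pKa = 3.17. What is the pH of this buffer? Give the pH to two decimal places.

pH = 2.98

Using pH = pKa + log([base]/[acid]) with [base]/[acid] = 0.23/0.36:
pH = 3.17 + (-0.195) = 2.98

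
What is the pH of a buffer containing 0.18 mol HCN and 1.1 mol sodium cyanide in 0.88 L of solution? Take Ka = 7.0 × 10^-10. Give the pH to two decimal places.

pH = 9.94

pKa = −log(7.0 × 10^-10) = 9.155
pH = pKa + log([A⁻]/[HA]) = 9.155 + log(1.1/0.18)
pH = 9.155 + (+0.786) = 9.94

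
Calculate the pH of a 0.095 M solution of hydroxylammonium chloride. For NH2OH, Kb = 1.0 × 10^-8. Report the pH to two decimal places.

pH = 3.51

NH3OH+ is the conjugate acid of the weak base NH2OH.
Ka = Kw/Kb = 1.0×10^-14 / 1.0 × 10^-8 = 1.00 × 10^-6
From the ICE table, Ka = [H+]²/(0.095 − [H+]) = 1.00 × 10^-6.
Neglecting [H+] in the denominator: [H+] = √(1.00 × 10^-6 × 0.095) = 3.08 × 10^-4 M
Check: 0.32% ionized — well under 5%, approximation valid.
pH = −log[H+] = −log(3.08 × 10^-4) = 3.51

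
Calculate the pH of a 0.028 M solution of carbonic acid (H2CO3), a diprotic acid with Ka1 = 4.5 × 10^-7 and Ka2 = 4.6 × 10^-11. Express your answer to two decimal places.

pH = 3.95

Ka1 ≫ Ka2, so treat the first dissociation as the only significant source of H+.
Ka1 = x²/(0.028 − x) = 4.5 × 10^-7
x ≈ √(4.5 × 10^-7 × 0.028) = 1.12 × 10^-4 M
pH = −log(1.12 × 10^-4) = 3.95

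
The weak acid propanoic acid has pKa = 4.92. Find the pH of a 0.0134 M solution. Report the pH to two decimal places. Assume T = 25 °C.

CH3CH2COOH ⇌ CH3CH2COO- + H+
Ka = 10^(−4.92) = 1.20 × 10^-5
Ka = x²/(0.0134 − x) = 1.20 × 10^-5
Neglecting x in the denominator: x = √(1.20 × 10^-5 × 0.0134) = 4.01 × 10^-4 M
Check: 3% ionized — well under 5%, approximation valid.
pH = −log(4.01 × 10^-4) = 3.40

pH = 3.40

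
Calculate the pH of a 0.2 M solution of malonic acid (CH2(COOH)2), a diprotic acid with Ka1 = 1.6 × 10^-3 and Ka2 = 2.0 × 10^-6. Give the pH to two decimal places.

Since Ka1 ≫ Ka2, the first ionization dominates [H+].
Ka1 = x²/(0.2 − x) = 1.6 × 10^-3
Solving the quadratic: x = (−Ka1 + √(Ka1² + 4·Ka1·C₀))/2 = 1.71 × 10^-2 M
pH = −log(1.71 × 10^-2) = 1.77

pH = 1.77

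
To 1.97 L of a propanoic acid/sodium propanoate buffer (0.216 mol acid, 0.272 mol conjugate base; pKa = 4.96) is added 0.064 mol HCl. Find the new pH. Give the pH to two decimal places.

Added H+ converts CH3CH2COO- to CH3CH2COOH: CH3CH2COOH → 0.28 mol, CH3CH2COO- → 0.208 mol.
Henderson–Hasselbalch with mole ratio 0.208/0.28: pH = 4.96 + (-0.129)

pH = 4.83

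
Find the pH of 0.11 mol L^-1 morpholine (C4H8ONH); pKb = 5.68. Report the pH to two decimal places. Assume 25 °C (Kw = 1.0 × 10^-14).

pH = 10.68

C4H8ONH + H2O ⇌ C4H8ONH2+ + OH-
Kb = 10^(−5.68) = 2.09 × 10^-6
Kb = [OH-]²/(0.11 − [OH-]) = 2.09 × 10^-6
Neglecting [OH-] in the denominator: [OH-] = √(2.09 × 10^-6 × 0.11) = 4.79 × 10^-4 M
pOH = −log(4.79 × 10^-4) = 3.32; pH = 14.00 − 3.32 = 10.68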